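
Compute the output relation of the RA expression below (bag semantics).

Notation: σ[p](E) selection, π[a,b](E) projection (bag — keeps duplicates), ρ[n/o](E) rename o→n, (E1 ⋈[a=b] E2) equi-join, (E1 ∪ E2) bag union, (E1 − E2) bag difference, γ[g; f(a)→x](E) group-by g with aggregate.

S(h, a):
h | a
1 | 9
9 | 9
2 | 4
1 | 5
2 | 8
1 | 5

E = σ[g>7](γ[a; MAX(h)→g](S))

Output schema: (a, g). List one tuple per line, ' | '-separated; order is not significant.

Per-node cardinality:
  S → 6
  γ[a; MAX(h)→g](S) → 4
  σ[g>7](γ[a; MAX(h)→g](S)) → 1

== RESULT ==
a | g
9 | 9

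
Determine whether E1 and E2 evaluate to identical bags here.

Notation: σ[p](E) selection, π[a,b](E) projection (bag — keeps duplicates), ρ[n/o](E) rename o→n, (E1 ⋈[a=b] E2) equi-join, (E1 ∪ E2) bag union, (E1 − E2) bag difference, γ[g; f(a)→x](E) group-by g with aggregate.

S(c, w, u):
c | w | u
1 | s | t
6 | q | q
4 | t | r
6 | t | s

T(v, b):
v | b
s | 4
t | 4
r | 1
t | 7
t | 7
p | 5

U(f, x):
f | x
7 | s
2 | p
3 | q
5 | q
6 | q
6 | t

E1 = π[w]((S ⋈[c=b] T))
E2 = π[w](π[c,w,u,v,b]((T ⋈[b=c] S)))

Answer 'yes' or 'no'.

E1 per-node cardinality:
  S → 4
  T → 6
  (S ⋈[c=b] T) → 3
  π[w]((S ⋈[c=b] T)) → 3
E2 per-node cardinality:
  T → 6
  S → 4
  (T ⋈[b=c] S) → 3
  π[c,w,u,v,b]((T ⋈[b=c] S)) → 3
  π[w](π[c,w,u,v,b]((T ⋈[b=c] S))) → 3

E1 and E2 produce the same multiset:
w
s
t
t

yes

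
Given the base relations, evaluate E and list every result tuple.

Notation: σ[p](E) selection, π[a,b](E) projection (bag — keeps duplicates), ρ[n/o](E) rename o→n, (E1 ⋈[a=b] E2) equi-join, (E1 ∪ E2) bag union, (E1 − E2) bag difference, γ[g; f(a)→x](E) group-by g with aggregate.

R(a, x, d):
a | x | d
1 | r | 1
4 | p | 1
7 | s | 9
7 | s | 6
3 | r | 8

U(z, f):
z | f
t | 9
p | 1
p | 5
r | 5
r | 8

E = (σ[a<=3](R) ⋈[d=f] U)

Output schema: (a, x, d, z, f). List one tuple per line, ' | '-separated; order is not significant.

Per-node cardinality:
  R → 5
  σ[a<=3](R) → 2
  U → 5
  (σ[a<=3](R) ⋈[d=f] U) → 2

== RESULT ==
a | x | d | z | f
1 | r | 1 | p | 1
3 | r | 8 | r | 8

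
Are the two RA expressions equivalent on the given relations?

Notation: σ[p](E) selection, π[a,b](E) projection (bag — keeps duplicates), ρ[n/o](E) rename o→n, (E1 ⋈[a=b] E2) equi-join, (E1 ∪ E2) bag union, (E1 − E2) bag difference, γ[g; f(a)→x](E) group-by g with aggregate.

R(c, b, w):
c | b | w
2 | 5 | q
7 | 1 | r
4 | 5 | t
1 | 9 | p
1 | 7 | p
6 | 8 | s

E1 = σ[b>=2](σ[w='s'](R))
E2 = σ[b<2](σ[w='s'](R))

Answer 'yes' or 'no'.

E1 per-node cardinality:
  R → 6
  σ[w='s'](R) → 1
  σ[b>=2](σ[w='s'](R)) → 1
E2 per-node cardinality:
  R → 6
  σ[w='s'](R) → 1
  σ[b<2](σ[w='s'](R)) → 0

E1 result:
c | b | w
6 | 8 | s
E2 result:
c | b | w
(0 rows)
Witness: (6, 8, 's') appears 1× in E1 but 0× in E2.

no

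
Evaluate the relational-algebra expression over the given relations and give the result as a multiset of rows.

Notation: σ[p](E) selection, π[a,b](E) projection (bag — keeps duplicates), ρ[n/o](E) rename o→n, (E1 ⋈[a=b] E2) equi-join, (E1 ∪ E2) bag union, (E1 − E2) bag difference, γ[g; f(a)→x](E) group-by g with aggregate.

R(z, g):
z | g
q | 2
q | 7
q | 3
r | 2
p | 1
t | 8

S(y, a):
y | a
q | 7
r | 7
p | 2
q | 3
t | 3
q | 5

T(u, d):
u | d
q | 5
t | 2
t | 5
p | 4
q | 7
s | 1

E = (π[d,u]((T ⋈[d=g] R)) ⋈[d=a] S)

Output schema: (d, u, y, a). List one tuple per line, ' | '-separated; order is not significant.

Per-node cardinality:
  T → 6
  R → 6
  (T ⋈[d=g] R) → 4
  π[d,u]((T ⋈[d=g] R)) → 4
  S → 6
  (π[d,u]((T ⋈[d=g] R)) ⋈[d=a] S) → 4

== RESULT ==
d | u | y | a
2 | t | p | 2
2 | t | p | 2
7 | q | q | 7
7 | q | r | 7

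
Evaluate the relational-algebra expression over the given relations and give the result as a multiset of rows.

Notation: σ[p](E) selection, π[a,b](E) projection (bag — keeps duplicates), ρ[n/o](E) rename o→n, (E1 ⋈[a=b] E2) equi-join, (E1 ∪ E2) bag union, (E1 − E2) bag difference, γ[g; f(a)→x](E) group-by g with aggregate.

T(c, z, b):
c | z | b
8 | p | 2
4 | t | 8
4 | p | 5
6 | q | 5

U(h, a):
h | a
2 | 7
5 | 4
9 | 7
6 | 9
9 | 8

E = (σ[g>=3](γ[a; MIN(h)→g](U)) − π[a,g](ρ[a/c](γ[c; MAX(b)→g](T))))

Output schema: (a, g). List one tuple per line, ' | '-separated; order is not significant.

Stepwise |·|:
  U → 5
  γ[a; MIN(h)→g](U) → 4
  σ[g>=3](γ[a; MIN(h)→g](U)) → 3
  T → 4
  γ[c; MAX(b)→g](T) → 3
  ρ[a/c](γ[c; MAX(b)→g](T)) → 3
  π[a,g](ρ[a/c](γ[c; MAX(b)→g](T))) → 3
  (σ[g>=3](γ[a; MIN(h)→g](U)) − π[a,g](ρ[a/c](γ[c; MAX(b)→g](T)))) → 3

== RESULT ==
a | g
4 | 5
8 | 9
9 | 6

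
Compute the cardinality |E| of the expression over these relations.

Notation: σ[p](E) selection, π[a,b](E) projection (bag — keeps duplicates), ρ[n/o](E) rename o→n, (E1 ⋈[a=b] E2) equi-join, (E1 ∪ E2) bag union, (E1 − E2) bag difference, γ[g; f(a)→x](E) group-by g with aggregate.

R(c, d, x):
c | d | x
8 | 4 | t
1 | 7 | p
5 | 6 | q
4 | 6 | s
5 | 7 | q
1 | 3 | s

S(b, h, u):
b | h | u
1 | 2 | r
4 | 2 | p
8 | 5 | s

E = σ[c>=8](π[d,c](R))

Per-node cardinality:
  R → 6
  π[d,c](R) → 6
  σ[c>=8](π[d,c](R)) → 1

|E| = 1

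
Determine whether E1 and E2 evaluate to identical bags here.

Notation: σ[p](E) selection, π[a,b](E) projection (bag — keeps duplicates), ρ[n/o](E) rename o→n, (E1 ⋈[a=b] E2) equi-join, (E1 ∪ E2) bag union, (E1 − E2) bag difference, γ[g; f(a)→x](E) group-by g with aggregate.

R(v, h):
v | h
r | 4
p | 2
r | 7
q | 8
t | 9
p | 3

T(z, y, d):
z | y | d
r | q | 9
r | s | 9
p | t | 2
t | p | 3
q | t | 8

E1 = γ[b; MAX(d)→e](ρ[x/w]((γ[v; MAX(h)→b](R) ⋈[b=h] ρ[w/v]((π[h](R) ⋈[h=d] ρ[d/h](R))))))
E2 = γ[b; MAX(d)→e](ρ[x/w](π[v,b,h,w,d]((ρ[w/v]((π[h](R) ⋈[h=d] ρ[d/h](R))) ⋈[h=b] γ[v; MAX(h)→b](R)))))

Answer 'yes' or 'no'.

E1 row counts bottom-up:
  R → 6
  γ[v; MAX(h)→b](R) → 4
  R → 6
  π[h](R) → 6
  R → 6
  ρ[d/h](R) → 6
  (π[h](R) ⋈[h=d] ρ[d/h](R)) → 6
  ρ[w/v]((π[h](R) ⋈[h=d] ρ[d/h](R))) → 6
  (γ[v; MAX(h)→b](R) ⋈[b=h] ρ[w/v]((π[h](R) ⋈[h=d] ρ[d/h](R)))) → 4
  ρ[x/w]((γ[v; MAX(h)→b](R) ⋈[b=h] ρ[w/v]((π[h](R) ⋈[h=d] ρ[d/h](R))))) → 4
  γ[b; MAX(d)→e](ρ[x/w]((γ[v; MAX(h)→b](R) ⋈[b=h] ρ[w/v]((π[h](R) ⋈[h=d] ρ[d/h](R)))))) → 4
E2 row counts bottom-up:
  R → 6
  π[h](R) → 6
  R → 6
  ρ[d/h](R) → 6
  (π[h](R) ⋈[h=d] ρ[d/h](R)) → 6
  ρ[w/v]((π[h](R) ⋈[h=d] ρ[d/h](R))) → 6
  R → 6
  γ[v; MAX(h)→b](R) → 4
  (ρ[w/v]((π[h](R) ⋈[h=d] ρ[d/h](R))) ⋈[h=b] γ[v; MAX(h)→b](R)) → 4
  π[v,b,h,w,d]((ρ[w/v]((π[h](R) ⋈[h=d] ρ[d/h](R))) ⋈[h=b] γ[v; MAX(h)→b](R))) → 4
  ρ[x/w](π[v,b,h,w,d]((ρ[w/v]((π[h](R) ⋈[h=d] ρ[d/h](R))) ⋈[h=b] γ[v; MAX(h)→b](R)))) → 4
  γ[b; MAX(d)→e](ρ[x/w](π[v,b,h,w,d]((ρ[w/v]((π[h](R) ⋈[h=d] ρ[d/h](R))) ⋈[h=b] γ[v; MAX(h)→b](R))))) → 4

E1 and E2 produce the same multiset:
b | e
3 | 3
7 | 7
8 | 8
9 | 9

yes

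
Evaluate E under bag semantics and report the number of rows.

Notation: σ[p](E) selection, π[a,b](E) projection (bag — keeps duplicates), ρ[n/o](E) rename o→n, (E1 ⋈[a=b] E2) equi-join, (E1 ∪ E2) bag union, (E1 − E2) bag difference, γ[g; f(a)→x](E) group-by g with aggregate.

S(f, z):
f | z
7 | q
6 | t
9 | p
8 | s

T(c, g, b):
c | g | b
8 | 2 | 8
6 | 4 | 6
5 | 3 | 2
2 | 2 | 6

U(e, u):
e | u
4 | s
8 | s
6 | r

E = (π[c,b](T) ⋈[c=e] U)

Subexpression sizes:
  T → 4
  π[c,b](T) → 4
  U → 3
  (π[c,b](T) ⋈[c=e] U) → 2

|E| = 2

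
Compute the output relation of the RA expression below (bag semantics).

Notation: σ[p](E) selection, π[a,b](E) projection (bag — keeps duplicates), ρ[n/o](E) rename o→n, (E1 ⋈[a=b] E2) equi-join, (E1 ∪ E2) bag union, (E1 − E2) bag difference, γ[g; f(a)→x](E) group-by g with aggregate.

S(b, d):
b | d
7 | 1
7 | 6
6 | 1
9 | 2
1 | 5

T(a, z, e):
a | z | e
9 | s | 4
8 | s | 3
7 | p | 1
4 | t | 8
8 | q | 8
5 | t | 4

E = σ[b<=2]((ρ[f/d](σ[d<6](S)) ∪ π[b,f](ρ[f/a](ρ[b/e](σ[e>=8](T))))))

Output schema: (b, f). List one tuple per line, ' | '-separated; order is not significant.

Subexpression sizes:
  S → 5
  σ[d<6](S) → 4
  ρ[f/d](σ[d<6](S)) → 4
  T → 6
  σ[e>=8](T) → 2
  ρ[b/e](σ[e>=8](T)) → 2
  ρ[f/a](ρ[b/e](σ[e>=8](T))) → 2
  π[b,f](ρ[f/a](ρ[b/e](σ[e>=8](T)))) → 2
  (ρ[f/d](σ[d<6](S)) ∪ π[b,f](ρ[f/a](ρ[b/e](σ[e>=8](T))))) → 6
  σ[b<=2]((ρ[f/d](σ[d<6](S)) ∪ π[b,f](ρ[f/a](ρ[b/e](σ[e>=8](T)))))) → 1

== RESULT ==
b | f
1 | 5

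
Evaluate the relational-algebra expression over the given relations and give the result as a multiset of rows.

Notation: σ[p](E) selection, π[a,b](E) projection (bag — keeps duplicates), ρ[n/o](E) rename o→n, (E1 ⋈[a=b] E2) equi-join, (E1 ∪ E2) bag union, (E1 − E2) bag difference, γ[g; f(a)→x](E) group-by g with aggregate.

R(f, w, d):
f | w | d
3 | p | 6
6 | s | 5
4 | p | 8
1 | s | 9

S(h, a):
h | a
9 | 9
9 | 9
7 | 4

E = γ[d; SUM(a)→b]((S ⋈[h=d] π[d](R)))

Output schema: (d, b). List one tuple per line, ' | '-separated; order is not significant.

Row counts bottom-up:
  S → 3
  R → 4
  π[d](R) → 4
  (S ⋈[h=d] π[d](R)) → 2
  γ[d; SUM(a)→b]((S ⋈[h=d] π[d](R))) → 1

== RESULT ==
d | b
9 | 18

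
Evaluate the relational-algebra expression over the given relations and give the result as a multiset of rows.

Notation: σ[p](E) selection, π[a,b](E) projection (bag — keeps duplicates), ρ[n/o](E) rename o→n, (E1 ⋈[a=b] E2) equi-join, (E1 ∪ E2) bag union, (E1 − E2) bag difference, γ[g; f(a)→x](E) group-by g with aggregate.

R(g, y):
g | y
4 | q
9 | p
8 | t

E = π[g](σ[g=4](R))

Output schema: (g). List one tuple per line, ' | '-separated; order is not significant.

Subexpression sizes:
  R → 3
  σ[g=4](R) → 1
  π[g](σ[g=4](R)) → 1

== RESULT ==
g
4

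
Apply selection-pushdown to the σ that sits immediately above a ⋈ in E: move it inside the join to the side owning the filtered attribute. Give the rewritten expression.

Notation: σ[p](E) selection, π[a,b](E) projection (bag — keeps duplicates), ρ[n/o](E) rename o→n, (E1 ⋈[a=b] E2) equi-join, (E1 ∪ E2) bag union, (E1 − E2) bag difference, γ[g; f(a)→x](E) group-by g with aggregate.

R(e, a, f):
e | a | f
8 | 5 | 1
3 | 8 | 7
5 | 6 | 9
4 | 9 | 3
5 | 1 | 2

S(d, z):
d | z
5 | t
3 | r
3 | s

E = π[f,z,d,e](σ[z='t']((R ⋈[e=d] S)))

σ filters on z, owned by the right side.
E' = π[f,z,d,e]((R ⋈[e=d] σ[z='t'](S)))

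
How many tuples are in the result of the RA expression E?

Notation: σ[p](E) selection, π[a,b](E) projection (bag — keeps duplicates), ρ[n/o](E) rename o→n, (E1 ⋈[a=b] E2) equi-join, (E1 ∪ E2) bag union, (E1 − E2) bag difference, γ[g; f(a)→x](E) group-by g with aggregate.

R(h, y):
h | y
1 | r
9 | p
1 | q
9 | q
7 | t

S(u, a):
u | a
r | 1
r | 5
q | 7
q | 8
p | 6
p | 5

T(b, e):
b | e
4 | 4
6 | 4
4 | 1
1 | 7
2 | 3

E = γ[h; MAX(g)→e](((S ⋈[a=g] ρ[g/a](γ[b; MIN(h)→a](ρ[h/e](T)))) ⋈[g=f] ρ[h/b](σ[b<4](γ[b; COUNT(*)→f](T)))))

Stepwise |·|:
  S → 6
  T → 5
  ρ[h/e](T) → 5
  γ[b; MIN(h)→a](ρ[h/e](T)) → 4
  ρ[g/a](γ[b; MIN(h)→a](ρ[h/e](T))) → 4
  (S ⋈[a=g] ρ[g/a](γ[b; MIN(h)→a](ρ[h/e](T)))) → 2
  T → 5
  γ[b; COUNT(*)→f](T) → 4
  σ[b<4](γ[b; COUNT(*)→f](T)) → 2
  ρ[h/b](σ[b<4](γ[b; COUNT(*)→f](T))) → 2
  ((S ⋈[a=g] ρ[g/a](γ[b; MIN(h)→a](ρ[h/e](T)))) ⋈[g=f] ρ[h/b](σ[b<4](γ[b; COUNT(*)→f](T)))) → 2
  γ[h; MAX(g)→e](((S ⋈[a=g] ρ[g/a](γ[b; MIN(h)→a](ρ[h/e](T)))) ⋈[g=f] ρ[h/b](σ[b<4](γ[b; COUNT(*)→f](T))))) → 2

|E| = 2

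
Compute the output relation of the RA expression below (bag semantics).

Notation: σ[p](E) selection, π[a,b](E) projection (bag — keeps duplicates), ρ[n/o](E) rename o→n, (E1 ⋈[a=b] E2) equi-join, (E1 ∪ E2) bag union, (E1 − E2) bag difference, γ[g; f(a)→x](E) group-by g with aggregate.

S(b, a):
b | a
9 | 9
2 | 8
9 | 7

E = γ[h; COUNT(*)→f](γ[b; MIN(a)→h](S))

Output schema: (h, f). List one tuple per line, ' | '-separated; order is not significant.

Row counts bottom-up:
  S → 3
  γ[b; MIN(a)→h](S) → 2
  γ[h; COUNT(*)→f](γ[b; MIN(a)→h](S)) → 2

== RESULT ==
h | f
7 | 1
8 | 1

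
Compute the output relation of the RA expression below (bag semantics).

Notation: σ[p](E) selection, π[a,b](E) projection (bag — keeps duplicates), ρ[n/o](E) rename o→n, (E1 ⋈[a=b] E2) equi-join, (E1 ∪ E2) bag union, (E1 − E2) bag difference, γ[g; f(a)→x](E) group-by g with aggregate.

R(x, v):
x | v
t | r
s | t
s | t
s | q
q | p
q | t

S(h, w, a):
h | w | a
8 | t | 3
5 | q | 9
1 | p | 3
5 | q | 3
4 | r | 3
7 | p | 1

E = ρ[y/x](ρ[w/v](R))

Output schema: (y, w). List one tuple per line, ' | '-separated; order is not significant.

Per-node cardinality:
  R → 6
  ρ[w/v](R) → 6
  ρ[y/x](ρ[w/v](R)) → 6

== RESULT ==
y | w
q | p
q | t
s | q
s | t
s | t
t | r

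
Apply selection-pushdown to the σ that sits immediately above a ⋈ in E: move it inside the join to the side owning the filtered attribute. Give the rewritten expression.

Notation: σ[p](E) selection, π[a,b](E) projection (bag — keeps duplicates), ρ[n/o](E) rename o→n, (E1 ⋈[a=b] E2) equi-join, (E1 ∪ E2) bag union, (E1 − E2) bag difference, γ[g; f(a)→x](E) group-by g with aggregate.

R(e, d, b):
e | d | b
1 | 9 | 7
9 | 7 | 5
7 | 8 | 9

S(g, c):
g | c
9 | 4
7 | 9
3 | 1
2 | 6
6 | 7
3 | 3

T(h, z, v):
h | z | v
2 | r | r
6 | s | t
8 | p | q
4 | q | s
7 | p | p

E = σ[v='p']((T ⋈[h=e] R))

σ filters on v, owned by the left side.
E' = (σ[v='p'](T) ⋈[h=e] R)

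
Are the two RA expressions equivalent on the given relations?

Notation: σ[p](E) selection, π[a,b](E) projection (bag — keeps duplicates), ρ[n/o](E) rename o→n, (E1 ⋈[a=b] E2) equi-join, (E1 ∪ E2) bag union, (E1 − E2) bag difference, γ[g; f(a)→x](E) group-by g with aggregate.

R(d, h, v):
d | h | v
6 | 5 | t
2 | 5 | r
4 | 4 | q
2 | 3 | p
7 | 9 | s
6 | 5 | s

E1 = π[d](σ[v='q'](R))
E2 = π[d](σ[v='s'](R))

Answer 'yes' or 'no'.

E1 stepwise |·|:
  R → 6
  σ[v='q'](R) → 1
  π[d](σ[v='q'](R)) → 1
E2 stepwise |·|:
  R → 6
  σ[v='s'](R) → 2
  π[d](σ[v='s'](R)) → 2

E1 result:
d
4
E2 result:
d
6
7
Witness: (6,) appears 0× in E1 but 1× in E2.

no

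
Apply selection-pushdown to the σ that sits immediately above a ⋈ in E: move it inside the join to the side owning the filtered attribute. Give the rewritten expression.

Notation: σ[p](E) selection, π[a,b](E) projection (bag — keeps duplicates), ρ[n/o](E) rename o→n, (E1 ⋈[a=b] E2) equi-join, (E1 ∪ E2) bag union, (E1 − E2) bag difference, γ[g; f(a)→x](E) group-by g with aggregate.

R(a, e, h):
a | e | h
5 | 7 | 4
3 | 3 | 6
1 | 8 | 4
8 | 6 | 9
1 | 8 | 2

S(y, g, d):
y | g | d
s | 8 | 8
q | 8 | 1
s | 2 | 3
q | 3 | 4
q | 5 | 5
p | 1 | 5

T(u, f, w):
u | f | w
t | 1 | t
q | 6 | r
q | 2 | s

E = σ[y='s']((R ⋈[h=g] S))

σ filters on y, owned by the right side.
E' = (R ⋈[h=g] σ[y='s'](S))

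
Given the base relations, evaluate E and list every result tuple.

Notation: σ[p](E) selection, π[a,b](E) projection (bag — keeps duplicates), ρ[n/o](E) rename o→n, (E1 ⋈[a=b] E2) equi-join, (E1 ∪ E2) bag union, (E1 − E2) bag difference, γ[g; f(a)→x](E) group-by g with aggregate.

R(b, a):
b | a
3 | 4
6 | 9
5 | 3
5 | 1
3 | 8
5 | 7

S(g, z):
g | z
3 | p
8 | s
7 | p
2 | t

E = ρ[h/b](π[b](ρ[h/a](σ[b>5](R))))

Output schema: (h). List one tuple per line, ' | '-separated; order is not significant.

Row counts bottom-up:
  R → 6
  σ[b>5](R) → 1
  ρ[h/a](σ[b>5](R)) → 1
  π[b](ρ[h/a](σ[b>5](R))) → 1
  ρ[h/b](π[b](ρ[h/a](σ[b>5](R)))) → 1

== RESULT ==
h
6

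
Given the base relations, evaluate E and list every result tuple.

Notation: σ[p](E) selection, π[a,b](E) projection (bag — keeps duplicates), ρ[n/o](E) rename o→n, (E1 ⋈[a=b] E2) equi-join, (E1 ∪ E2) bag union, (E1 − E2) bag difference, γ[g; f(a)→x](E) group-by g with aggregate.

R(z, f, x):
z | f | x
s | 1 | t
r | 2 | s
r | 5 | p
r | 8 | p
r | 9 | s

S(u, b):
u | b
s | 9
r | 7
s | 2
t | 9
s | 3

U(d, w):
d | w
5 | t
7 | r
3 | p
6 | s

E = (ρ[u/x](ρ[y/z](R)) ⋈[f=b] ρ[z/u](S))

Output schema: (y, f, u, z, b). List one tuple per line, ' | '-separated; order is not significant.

Stepwise |·|:
  R → 5
  ρ[y/z](R) → 5
  ρ[u/x](ρ[y/z](R)) → 5
  S → 5
  ρ[z/u](S) → 5
  (ρ[u/x](ρ[y/z](R)) ⋈[f=b] ρ[z/u](S)) → 3

== RESULT ==
y | f | u | z | b
r | 2 | s | s | 2
r | 9 | s | s | 9
r | 9 | s | t | 9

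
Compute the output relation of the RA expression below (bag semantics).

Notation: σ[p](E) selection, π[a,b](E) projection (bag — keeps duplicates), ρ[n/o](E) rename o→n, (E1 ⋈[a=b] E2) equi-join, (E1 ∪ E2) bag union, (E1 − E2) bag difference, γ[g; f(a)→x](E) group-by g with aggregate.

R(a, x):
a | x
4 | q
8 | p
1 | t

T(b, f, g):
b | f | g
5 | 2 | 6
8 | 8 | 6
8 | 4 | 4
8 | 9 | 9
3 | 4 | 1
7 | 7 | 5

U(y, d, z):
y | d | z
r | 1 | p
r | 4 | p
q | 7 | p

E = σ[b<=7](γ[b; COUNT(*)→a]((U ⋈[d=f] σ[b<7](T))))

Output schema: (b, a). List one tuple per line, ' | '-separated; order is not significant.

Per-node cardinality:
  U → 3
  T → 6
  σ[b<7](T) → 2
  (U ⋈[d=f] σ[b<7](T)) → 1
  γ[b; COUNT(*)→a]((U ⋈[d=f] σ[b<7](T))) → 1
  σ[b<=7](γ[b; COUNT(*)→a]((U ⋈[d=f] σ[b<7](T)))) → 1

== RESULT ==
b | a
3 | 1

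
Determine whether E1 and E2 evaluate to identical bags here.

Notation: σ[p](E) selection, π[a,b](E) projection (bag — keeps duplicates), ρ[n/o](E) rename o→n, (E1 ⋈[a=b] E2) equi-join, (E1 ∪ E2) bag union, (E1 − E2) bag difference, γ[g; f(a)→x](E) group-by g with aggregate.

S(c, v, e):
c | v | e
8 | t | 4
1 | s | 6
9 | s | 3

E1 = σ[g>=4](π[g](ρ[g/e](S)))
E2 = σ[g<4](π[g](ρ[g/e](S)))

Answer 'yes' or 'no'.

E1 stepwise |·|:
  S → 3
  ρ[g/e](S) → 3
  π[g](ρ[g/e](S)) → 3
  σ[g>=4](π[g](ρ[g/e](S))) → 2
E2 stepwise |·|:
  S → 3
  ρ[g/e](S) → 3
  π[g](ρ[g/e](S)) → 3
  σ[g<4](π[g](ρ[g/e](S))) → 1

E1 result:
g
4
6
E2 result:
g
3
Witness: (6,) appears 1× in E1 but 0× in E2.

no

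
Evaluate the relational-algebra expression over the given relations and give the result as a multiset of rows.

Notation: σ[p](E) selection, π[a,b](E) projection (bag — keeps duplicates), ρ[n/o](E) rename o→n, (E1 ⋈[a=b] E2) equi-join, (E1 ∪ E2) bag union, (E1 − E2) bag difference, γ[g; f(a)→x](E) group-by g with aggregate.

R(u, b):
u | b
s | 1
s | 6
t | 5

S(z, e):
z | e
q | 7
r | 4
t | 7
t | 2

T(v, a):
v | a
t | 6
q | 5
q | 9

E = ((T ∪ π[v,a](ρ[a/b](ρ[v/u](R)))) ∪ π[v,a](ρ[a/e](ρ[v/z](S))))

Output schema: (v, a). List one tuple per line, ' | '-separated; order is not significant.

Subexpression sizes:
  T → 3
  R → 3
  ρ[v/u](R) → 3
  ρ[a/b](ρ[v/u](R)) → 3
  π[v,a](ρ[a/b](ρ[v/u](R))) → 3
  (T ∪ π[v,a](ρ[a/b](ρ[v/u](R)))) → 6
  S → 4
  ρ[v/z](S) → 4
  ρ[a/e](ρ[v/z](S)) → 4
  π[v,a](ρ[a/e](ρ[v/z](S))) → 4
  ((T ∪ π[v,a](ρ[a/b](ρ[v/u](R)))) ∪ π[v,a](ρ[a/e](ρ[v/z](S)))) → 10

== RESULT ==
v | a
q | 5
q | 7
q | 9
r | 4
s | 1
s | 6
t | 2
t | 5
t | 6
t | 7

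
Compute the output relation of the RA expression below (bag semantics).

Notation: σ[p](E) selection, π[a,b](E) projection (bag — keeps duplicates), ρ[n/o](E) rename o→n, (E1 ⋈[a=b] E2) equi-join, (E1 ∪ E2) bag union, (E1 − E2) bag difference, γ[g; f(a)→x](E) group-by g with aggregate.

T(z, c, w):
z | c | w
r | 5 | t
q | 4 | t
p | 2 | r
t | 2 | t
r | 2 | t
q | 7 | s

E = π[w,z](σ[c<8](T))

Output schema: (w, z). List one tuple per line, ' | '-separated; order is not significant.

Stepwise |·|:
  T → 6
  σ[c<8](T) → 6
  π[w,z](σ[c<8](T)) → 6

== RESULT ==
w | z
r | p
s | q
t | q
t | r
t | r
t | t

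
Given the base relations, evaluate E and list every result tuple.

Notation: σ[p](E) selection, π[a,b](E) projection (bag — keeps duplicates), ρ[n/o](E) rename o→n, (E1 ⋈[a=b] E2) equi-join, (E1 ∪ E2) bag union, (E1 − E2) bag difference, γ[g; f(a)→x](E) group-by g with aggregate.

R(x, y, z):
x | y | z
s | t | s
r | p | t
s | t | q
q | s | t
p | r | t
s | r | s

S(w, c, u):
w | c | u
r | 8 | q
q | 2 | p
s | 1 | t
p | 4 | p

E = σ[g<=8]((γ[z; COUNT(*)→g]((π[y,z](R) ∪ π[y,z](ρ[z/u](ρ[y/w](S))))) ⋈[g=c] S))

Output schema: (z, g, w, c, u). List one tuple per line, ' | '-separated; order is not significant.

Stepwise |·|:
  R → 6
  π[y,z](R) → 6
  S → 4
  ρ[y/w](S) → 4
  ρ[z/u](ρ[y/w](S)) → 4
  π[y,z](ρ[z/u](ρ[y/w](S))) → 4
  (π[y,z](R) ∪ π[y,z](ρ[z/u](ρ[y/w](S)))) → 10
  γ[z; COUNT(*)→g]((π[y,z](R) ∪ π[y,z](ρ[z/u](ρ[y/w](S))))) → 4
  S → 4
  (γ[z; COUNT(*)→g]((π[y,z](R) ∪ π[y,z](ρ[z/u](ρ[y/w](S))))) ⋈[g=c] S) → 4
  σ[g<=8]((γ[z; COUNT(*)→g]((π[y,z](R) ∪ π[y,z](ρ[z/u](ρ[y/w](S))))) ⋈[g=c] S)) → 4

== RESULT ==
z | g | w | c | u
p | 2 | q | 2 | p
q | 2 | q | 2 | p
s | 2 | q | 2 | p
t | 4 | p | 4 | p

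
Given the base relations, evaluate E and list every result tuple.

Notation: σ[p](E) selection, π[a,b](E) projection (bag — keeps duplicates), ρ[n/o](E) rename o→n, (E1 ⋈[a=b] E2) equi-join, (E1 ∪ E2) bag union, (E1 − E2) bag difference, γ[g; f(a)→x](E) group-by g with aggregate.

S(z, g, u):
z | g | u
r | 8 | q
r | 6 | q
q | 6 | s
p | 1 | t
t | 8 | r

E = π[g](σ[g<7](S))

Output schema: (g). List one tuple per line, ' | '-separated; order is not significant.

Subexpression sizes:
  S → 5
  σ[g<7](S) → 3
  π[g](σ[g<7](S)) → 3

== RESULT ==
g
1
6
6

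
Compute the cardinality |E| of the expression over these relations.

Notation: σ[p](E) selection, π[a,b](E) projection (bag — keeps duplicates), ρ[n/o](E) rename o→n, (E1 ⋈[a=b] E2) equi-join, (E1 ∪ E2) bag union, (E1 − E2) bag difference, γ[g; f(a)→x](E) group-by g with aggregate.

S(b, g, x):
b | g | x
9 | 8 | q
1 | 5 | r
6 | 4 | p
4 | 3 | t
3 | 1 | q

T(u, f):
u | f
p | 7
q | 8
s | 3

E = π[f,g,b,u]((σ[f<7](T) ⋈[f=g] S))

Stepwise |·|:
  T → 3
  σ[f<7](T) → 1
  S → 5
  (σ[f<7](T) ⋈[f=g] S) → 1
  π[f,g,b,u]((σ[f<7](T) ⋈[f=g] S)) → 1

|E| = 1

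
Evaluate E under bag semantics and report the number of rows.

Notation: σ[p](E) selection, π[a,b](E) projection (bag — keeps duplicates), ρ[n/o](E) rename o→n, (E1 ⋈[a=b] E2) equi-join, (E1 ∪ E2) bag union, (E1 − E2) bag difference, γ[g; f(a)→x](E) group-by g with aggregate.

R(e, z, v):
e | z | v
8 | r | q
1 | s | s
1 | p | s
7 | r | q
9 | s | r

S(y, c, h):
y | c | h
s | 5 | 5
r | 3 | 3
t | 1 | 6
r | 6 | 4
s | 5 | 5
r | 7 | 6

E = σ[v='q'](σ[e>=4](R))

Stepwise |·|:
  R → 5
  σ[e>=4](R) → 3
  σ[v='q'](σ[e>=4](R)) → 2

|E| = 2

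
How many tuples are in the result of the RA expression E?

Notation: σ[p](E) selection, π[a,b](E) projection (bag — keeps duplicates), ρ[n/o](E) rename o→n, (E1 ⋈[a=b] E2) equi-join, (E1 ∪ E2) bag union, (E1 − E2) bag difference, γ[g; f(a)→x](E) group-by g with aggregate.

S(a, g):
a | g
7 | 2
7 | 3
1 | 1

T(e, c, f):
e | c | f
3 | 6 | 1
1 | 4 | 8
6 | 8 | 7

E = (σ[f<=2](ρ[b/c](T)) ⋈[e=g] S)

Subexpression sizes:
  T → 3
  ρ[b/c](T) → 3
  σ[f<=2](ρ[b/c](T)) → 1
  S → 3
  (σ[f<=2](ρ[b/c](T)) ⋈[e=g] S) → 1

|E| = 1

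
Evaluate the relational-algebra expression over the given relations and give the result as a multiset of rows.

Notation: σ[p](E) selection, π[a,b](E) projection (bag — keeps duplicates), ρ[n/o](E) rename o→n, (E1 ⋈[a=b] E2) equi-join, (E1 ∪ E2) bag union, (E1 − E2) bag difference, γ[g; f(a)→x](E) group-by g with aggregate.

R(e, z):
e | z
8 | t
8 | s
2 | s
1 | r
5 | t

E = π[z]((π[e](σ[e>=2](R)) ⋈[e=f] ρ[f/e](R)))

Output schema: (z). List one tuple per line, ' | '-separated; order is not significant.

Row counts bottom-up:
  R → 5
  σ[e>=2](R) → 4
  π[e](σ[e>=2](R)) → 4
  R → 5
  ρ[f/e](R) → 5
  (π[e](σ[e>=2](R)) ⋈[e=f] ρ[f/e](R)) → 6
  π[z]((π[e](σ[e>=2](R)) ⋈[e=f] ρ[f/e](R))) → 6

== RESULT ==
z
s
s
s
t
t
t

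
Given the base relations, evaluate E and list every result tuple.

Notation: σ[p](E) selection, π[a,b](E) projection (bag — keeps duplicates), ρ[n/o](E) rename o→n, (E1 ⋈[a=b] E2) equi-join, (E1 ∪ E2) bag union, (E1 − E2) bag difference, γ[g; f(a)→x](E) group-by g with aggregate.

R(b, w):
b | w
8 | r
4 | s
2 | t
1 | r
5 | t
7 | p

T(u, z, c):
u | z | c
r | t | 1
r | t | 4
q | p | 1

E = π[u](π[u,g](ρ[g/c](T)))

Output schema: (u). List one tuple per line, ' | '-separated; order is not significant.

Per-node cardinality:
  T → 3
  ρ[g/c](T) → 3
  π[u,g](ρ[g/c](T)) → 3
  π[u](π[u,g](ρ[g/c](T))) → 3

== RESULT ==
u
q
r
r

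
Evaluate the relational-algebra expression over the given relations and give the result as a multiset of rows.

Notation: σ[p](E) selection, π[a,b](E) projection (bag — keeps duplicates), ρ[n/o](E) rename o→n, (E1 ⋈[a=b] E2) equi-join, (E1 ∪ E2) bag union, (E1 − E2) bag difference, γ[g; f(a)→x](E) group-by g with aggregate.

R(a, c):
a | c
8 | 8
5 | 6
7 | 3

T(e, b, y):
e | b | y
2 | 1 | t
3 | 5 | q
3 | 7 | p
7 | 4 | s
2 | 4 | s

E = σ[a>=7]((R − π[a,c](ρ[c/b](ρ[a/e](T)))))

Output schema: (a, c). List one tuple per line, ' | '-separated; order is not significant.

Per-node cardinality:
  R → 3
  T → 5
  ρ[a/e](T) → 5
  ρ[c/b](ρ[a/e](T)) → 5
  π[a,c](ρ[c/b](ρ[a/e](T))) → 5
  (R − π[a,c](ρ[c/b](ρ[a/e](T)))) → 3
  σ[a>=7]((R − π[a,c](ρ[c/b](ρ[a/e](T))))) → 2

== RESULT ==
a | c
7 | 3
8 | 8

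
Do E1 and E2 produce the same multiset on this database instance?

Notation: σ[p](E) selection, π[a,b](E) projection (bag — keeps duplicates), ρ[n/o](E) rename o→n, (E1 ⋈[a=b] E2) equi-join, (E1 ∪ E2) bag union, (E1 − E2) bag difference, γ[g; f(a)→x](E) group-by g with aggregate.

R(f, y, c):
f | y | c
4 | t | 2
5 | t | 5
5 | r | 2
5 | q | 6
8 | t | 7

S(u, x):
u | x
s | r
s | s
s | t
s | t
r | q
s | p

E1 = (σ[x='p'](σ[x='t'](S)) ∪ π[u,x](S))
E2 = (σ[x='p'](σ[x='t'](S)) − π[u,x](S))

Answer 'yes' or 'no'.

E1 subexpression sizes:
  S → 6
  σ[x='t'](S) → 2
  σ[x='p'](σ[x='t'](S)) → 0
  S → 6
  π[u,x](S) → 6
  (σ[x='p'](σ[x='t'](S)) ∪ π[u,x](S)) → 6
E2 subexpression sizes:
  S → 6
  σ[x='t'](S) → 2
  σ[x='p'](σ[x='t'](S)) → 0
  S → 6
  π[u,x](S) → 6
  (σ[x='p'](σ[x='t'](S)) − π[u,x](S)) → 0

E1 result:
u | x
r | q
s | p
s | r
s | s
s | t
s | t
E2 result:
u | x
(0 rows)
Witness: ('s', 'r') appears 1× in E1 but 0× in E2.

no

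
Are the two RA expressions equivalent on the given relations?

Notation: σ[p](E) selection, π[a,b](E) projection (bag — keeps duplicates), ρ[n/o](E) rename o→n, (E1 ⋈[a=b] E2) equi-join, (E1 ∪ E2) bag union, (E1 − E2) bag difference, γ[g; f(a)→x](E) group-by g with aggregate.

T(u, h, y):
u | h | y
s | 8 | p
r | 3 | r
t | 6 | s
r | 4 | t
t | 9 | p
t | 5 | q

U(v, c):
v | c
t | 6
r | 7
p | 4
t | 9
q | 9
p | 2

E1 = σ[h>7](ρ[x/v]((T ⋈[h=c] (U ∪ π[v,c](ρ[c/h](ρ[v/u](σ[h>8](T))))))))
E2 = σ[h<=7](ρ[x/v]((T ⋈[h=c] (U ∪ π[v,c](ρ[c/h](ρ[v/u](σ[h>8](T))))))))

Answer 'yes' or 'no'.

E1 subexpression sizes:
  T → 6
  U → 6
  T → 6
  σ[h>8](T) → 1
  ρ[v/u](σ[h>8](T)) → 1
  ρ[c/h](ρ[v/u](σ[h>8](T))) → 1
  π[v,c](ρ[c/h](ρ[v/u](σ[h>8](T)))) → 1
  (U ∪ π[v,c](ρ[c/h](ρ[v/u](σ[h>8](T))))) → 7
  (T ⋈[h=c] (U ∪ π[v,c](ρ[c/h](ρ[v/u](σ[h>8](T)))))) → 5
  ρ[x/v]((T ⋈[h=c] (U ∪ π[v,c](ρ[c/h](ρ[v/u](σ[h>8](T))))))) → 5
  σ[h>7](ρ[x/v]((T ⋈[h=c] (U ∪ π[v,c](ρ[c/h](ρ[v/u](σ[h>8](T)))))))) → 3
E2 subexpression sizes:
  T → 6
  U → 6
  T → 6
  σ[h>8](T) → 1
  ρ[v/u](σ[h>8](T)) → 1
  ρ[c/h](ρ[v/u](σ[h>8](T))) → 1
  π[v,c](ρ[c/h](ρ[v/u](σ[h>8](T)))) → 1
  (U ∪ π[v,c](ρ[c/h](ρ[v/u](σ[h>8](T))))) → 7
  (T ⋈[h=c] (U ∪ π[v,c](ρ[c/h](ρ[v/u](σ[h>8](T)))))) → 5
  ρ[x/v]((T ⋈[h=c] (U ∪ π[v,c](ρ[c/h](ρ[v/u](σ[h>8](T))))))) → 5
  σ[h<=7](ρ[x/v]((T ⋈[h=c] (U ∪ π[v,c](ρ[c/h](ρ[v/u](σ[h>8](T)))))))) → 2

E1 result:
u | h | y | x | c
t | 9 | p | q | 9
t | 9 | p | t | 9
t | 9 | p | t | 9
E2 result:
u | h | y | x | c
r | 4 | t | p | 4
t | 6 | s | t | 6
Witness: ('t', 9, 'p', 't', 9) appears 2× in E1 but 0× in E2.

no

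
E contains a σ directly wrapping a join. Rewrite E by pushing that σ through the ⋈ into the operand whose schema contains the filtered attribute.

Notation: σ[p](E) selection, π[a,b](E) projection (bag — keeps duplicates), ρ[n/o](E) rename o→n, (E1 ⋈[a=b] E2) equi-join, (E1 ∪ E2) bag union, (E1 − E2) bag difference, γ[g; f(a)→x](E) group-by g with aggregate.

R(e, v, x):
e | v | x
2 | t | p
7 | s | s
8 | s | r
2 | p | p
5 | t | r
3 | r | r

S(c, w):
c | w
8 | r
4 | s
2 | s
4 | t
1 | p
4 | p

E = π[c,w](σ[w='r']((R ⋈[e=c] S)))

σ filters on w, owned by the right side.
E' = π[c,w]((R ⋈[e=c] σ[w='r'](S)))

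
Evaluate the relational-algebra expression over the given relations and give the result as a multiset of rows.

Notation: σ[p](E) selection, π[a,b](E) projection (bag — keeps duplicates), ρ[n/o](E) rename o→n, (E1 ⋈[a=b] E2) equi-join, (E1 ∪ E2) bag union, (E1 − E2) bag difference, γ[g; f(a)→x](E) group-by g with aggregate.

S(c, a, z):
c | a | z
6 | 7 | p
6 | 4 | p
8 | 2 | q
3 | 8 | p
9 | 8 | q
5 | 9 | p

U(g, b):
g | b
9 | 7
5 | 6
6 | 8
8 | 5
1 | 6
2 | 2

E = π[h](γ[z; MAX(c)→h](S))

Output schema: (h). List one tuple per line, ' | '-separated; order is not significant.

Stepwise |·|:
  S → 6
  γ[z; MAX(c)→h](S) → 2
  π[h](γ[z; MAX(c)→h](S)) → 2

== RESULT ==
h
6
9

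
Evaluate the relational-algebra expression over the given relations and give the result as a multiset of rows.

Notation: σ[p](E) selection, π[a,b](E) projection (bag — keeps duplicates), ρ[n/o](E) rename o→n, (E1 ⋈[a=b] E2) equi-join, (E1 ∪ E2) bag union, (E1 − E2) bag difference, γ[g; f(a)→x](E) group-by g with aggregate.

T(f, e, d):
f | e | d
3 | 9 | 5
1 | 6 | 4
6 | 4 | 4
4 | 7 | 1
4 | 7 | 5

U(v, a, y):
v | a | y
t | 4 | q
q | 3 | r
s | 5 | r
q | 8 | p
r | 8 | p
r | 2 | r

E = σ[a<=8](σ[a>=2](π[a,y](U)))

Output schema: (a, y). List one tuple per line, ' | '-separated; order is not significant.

Per-node cardinality:
  U → 6
  π[a,y](U) → 6
  σ[a>=2](π[a,y](U)) → 6
  σ[a<=8](σ[a>=2](π[a,y](U))) → 6

== RESULT ==
a | y
2 | r
3 | r
4 | q
5 | r
8 | p
8 | p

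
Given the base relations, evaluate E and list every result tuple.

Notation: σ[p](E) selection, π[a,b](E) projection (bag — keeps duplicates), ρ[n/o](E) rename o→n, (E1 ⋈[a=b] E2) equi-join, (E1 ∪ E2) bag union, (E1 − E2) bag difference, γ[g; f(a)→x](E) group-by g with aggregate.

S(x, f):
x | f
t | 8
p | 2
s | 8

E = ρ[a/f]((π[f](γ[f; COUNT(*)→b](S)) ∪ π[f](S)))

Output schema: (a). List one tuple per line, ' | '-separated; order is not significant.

Subexpression sizes:
  S → 3
  γ[f; COUNT(*)→b](S) → 2
  π[f](γ[f; COUNT(*)→b](S)) → 2
  S → 3
  π[f](S) → 3
  (π[f](γ[f; COUNT(*)→b](S)) ∪ π[f](S)) → 5
  ρ[a/f]((π[f](γ[f; COUNT(*)→b](S)) ∪ π[f](S))) → 5

== RESULT ==
a
2
2
8
8
8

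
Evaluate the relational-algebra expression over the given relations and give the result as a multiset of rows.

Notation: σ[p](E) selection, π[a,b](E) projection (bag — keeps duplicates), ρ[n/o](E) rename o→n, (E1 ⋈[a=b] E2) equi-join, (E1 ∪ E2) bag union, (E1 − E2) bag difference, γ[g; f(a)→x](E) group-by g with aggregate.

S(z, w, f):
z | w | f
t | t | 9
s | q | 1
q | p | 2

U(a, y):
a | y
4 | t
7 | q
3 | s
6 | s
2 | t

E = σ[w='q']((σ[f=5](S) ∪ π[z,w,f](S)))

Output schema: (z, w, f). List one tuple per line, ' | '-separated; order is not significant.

Row counts bottom-up:
  S → 3
  σ[f=5](S) → 0
  S → 3
  π[z,w,f](S) → 3
  (σ[f=5](S) ∪ π[z,w,f](S)) → 3
  σ[w='q']((σ[f=5](S) ∪ π[z,w,f](S))) → 1

== RESULT ==
z | w | f
s | q | 1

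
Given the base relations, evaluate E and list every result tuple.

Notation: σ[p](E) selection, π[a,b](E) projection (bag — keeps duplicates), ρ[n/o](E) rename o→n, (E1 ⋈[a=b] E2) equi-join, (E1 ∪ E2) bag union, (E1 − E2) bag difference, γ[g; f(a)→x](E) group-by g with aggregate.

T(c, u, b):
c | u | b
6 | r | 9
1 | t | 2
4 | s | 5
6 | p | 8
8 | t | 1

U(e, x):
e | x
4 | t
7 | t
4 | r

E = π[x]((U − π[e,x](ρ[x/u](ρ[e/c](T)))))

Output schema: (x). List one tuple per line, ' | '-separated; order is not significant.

Stepwise |·|:
  U → 3
  T → 5
  ρ[e/c](T) → 5
  ρ[x/u](ρ[e/c](T)) → 5
  π[e,x](ρ[x/u](ρ[e/c](T))) → 5
  (U − π[e,x](ρ[x/u](ρ[e/c](T)))) → 3
  π[x]((U − π[e,x](ρ[x/u](ρ[e/c](T))))) → 3

== RESULT ==
x
r
t
t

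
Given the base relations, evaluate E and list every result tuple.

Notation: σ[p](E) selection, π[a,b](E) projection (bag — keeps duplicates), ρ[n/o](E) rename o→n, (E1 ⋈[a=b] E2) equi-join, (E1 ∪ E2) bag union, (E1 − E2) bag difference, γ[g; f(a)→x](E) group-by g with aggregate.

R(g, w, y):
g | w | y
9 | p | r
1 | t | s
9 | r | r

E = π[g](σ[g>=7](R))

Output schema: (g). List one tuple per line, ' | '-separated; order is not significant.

Subexpression sizes:
  R → 3
  σ[g>=7](R) → 2
  π[g](σ[g>=7](R)) → 2

== RESULT ==
g
9
9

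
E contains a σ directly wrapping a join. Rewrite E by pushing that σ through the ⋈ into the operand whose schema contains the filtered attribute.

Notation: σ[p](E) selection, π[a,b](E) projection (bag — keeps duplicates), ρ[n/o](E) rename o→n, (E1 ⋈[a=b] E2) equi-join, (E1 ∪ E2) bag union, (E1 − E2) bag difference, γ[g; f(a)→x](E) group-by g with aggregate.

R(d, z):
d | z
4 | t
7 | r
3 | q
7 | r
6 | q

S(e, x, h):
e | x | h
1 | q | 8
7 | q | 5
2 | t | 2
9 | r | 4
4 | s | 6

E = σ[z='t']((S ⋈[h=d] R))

σ filters on z, owned by the right side.
E' = (S ⋈[h=d] σ[z='t'](R))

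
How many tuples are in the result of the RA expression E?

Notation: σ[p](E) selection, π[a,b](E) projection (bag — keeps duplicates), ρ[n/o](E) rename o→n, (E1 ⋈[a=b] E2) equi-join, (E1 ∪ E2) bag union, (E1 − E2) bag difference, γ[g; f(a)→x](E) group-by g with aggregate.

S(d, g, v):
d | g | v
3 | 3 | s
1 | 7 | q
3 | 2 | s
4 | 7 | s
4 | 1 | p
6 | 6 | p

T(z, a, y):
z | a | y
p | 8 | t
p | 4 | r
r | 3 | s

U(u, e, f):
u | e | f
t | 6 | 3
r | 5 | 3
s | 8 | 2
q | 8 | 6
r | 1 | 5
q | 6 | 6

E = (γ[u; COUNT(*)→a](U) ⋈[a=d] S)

Row counts bottom-up:
  U → 6
  γ[u; COUNT(*)→a](U) → 4
  S → 6
  (γ[u; COUNT(*)→a](U) ⋈[a=d] S) → 2

|E| = 2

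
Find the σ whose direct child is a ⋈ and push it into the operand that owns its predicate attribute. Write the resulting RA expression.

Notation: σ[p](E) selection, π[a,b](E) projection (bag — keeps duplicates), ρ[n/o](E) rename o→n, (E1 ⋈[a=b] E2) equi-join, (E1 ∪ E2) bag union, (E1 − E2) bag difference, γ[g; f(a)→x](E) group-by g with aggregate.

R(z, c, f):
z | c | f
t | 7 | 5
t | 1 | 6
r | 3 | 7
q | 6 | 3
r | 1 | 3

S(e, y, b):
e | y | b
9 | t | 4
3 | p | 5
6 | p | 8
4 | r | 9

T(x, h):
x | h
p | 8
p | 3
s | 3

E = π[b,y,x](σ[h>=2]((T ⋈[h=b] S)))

σ filters on h, owned by the left side.
E' = π[b,y,x]((σ[h>=2](T) ⋈[h=b] S))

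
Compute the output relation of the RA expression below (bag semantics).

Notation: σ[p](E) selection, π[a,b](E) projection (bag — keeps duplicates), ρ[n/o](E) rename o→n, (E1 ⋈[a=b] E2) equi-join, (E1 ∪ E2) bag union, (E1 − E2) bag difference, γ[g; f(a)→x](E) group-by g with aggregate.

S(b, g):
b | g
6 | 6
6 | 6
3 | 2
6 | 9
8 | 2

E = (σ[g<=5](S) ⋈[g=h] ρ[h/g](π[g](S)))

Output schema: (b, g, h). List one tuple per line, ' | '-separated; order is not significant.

Row counts bottom-up:
  S → 5
  σ[g<=5](S) → 2
  S → 5
  π[g](S) → 5
  ρ[h/g](π[g](S)) → 5
  (σ[g<=5](S) ⋈[g=h] ρ[h/g](π[g](S))) → 4

== RESULT ==
b | g | h
3 | 2 | 2
3 | 2 | 2
8 | 2 | 2
8 | 2 | 2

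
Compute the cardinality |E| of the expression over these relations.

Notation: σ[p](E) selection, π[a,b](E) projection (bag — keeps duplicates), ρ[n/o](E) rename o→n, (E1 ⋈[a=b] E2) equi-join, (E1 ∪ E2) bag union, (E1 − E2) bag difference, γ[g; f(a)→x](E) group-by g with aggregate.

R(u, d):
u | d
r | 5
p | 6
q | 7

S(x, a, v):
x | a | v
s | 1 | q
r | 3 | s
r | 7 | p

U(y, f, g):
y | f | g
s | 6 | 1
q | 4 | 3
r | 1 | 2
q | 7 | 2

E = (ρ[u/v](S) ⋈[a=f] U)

Per-node cardinality:
  S → 3
  ρ[u/v](S) → 3
  U → 4
  (ρ[u/v](S) ⋈[a=f] U) → 2

|E| = 2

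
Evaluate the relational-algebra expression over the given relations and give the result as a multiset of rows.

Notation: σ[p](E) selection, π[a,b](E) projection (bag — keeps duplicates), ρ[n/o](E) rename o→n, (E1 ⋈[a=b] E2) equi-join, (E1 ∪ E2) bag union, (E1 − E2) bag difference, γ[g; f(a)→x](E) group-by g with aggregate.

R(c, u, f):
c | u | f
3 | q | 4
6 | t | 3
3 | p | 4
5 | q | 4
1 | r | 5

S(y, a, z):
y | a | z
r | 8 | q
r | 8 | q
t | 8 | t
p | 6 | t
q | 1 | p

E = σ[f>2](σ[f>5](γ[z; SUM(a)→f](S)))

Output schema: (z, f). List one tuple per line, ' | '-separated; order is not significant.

Row counts bottom-up:
  S → 5
  γ[z; SUM(a)→f](S) → 3
  σ[f>5](γ[z; SUM(a)→f](S)) → 2
  σ[f>2](σ[f>5](γ[z; SUM(a)→f](S))) → 2

== RESULT ==
z | f
q | 16
t | 14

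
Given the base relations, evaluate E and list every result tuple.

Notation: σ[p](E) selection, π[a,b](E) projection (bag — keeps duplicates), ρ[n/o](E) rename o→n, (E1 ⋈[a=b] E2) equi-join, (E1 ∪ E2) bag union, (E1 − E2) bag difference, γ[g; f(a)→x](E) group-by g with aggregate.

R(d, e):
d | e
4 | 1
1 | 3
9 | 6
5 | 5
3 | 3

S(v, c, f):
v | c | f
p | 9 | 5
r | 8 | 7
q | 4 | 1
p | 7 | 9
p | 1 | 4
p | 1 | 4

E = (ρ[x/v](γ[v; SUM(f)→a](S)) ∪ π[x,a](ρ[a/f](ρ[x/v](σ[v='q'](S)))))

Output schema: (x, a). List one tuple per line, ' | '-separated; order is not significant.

Stepwise |·|:
  S → 6
  γ[v; SUM(f)→a](S) → 3
  ρ[x/v](γ[v; SUM(f)→a](S)) → 3
  S → 6
  σ[v='q'](S) → 1
  ρ[x/v](σ[v='q'](S)) → 1
  ρ[a/f](ρ[x/v](σ[v='q'](S))) → 1
  π[x,a](ρ[a/f](ρ[x/v](σ[v='q'](S)))) → 1
  (ρ[x/v](γ[v; SUM(f)→a](S)) ∪ π[x,a](ρ[a/f](ρ[x/v](σ[v='q'](S))))) → 4

== RESULT ==
x | a
p | 22
q | 1
q | 1
r | 7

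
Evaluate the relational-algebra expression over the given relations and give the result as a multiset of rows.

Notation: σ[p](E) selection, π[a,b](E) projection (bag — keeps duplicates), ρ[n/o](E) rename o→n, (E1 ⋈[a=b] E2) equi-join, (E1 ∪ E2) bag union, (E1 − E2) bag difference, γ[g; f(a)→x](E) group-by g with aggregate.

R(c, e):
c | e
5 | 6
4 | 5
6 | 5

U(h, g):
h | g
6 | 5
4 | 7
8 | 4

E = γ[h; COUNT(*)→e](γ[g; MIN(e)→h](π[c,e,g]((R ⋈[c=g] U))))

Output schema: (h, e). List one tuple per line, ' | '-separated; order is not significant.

Per-node cardinality:
  R → 3
  U → 3
  (R ⋈[c=g] U) → 2
  π[c,e,g]((R ⋈[c=g] U)) → 2
  γ[g; MIN(e)→h](π[c,e,g]((R ⋈[c=g] U))) → 2
  γ[h; COUNT(*)→e](γ[g; MIN(e)→h](π[c,e,g]((R ⋈[c=g] U)))) → 2

== RESULT ==
h | e
5 | 1
6 | 1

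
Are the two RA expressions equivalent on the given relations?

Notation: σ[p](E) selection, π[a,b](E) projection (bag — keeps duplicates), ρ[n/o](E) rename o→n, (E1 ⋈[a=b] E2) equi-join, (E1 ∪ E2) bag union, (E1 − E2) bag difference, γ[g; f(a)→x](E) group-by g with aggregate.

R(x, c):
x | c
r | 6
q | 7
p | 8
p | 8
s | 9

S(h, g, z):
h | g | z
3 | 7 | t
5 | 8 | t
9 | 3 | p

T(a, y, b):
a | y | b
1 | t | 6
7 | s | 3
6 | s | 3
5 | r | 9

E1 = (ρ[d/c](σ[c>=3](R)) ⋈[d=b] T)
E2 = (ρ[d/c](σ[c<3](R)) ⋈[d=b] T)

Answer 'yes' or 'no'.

E1 subexpression sizes:
  R → 5
  σ[c>=3](R) → 5
  ρ[d/c](σ[c>=3](R)) → 5
  T → 4
  (ρ[d/c](σ[c>=3](R)) ⋈[d=b] T) → 2
E2 subexpression sizes:
  R → 5
  σ[c<3](R) → 0
  ρ[d/c](σ[c<3](R)) → 0
  T → 4
  (ρ[d/c](σ[c<3](R)) ⋈[d=b] T) → 0

E1 result:
x | d | a | y | b
r | 6 | 1 | t | 6
s | 9 | 5 | r | 9
E2 result:
x | d | a | y | b
(0 rows)
Witness: ('s', 9, 5, 'r', 9) appears 1× in E1 but 0× in E2.

no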